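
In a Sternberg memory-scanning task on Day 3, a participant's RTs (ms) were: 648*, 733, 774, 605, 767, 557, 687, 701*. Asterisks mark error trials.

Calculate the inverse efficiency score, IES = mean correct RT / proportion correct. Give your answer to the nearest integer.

Correct trials (n=6): 733, 774, 605, 767, 557, 687
Mean correct RT = 4123/6 = 687.1667 ms
Proportion correct = 6/8
IES = 687.1667 / (6/8) = 916.222 ms

916 ms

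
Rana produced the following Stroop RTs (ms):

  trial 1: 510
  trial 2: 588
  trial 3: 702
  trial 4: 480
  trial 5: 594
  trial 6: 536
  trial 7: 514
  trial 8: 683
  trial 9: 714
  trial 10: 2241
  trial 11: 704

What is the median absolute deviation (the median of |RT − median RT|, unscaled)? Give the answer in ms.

Sorted: 480, 510, 514, 536, 588, 594, 683, 702, 704, 714, 2241 → median = 594
|x − 594|: 84, 6, 108, 114, 0, 58, 80, 89, 120, 1647, 110
Sorted deviations: 0, 6, 58, 80, 84, 89, 108, 110, 114, 120, 1647 → MAD = 89

89 ms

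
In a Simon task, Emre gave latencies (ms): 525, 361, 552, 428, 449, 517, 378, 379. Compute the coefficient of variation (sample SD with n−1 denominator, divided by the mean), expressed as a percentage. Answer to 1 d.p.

n = 8, Σ = 3589, M = 448.6250
Σ(x−M)² = 39133.875; s = √(39133.875/7) = 74.7700
CV = 74.7700 / 448.6250 = 0.16666 = 16.666%

16.7%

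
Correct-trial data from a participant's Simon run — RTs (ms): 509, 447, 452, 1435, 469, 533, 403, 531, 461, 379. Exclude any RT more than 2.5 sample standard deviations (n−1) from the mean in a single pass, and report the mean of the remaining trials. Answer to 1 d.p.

n = 10, ΣRT = 5619, M = 561.900
Σ(x−M)² = 869684.90; s = √(869684.90/9) = 310.856
Cutoffs: 561.900 ± 2.5·310.856 → [-215.2, 1339.0]
Outside: 1435 → excluded.
Retained (n=9): Σ = 4184, mean = 4184/9 = 464.889

464.9 ms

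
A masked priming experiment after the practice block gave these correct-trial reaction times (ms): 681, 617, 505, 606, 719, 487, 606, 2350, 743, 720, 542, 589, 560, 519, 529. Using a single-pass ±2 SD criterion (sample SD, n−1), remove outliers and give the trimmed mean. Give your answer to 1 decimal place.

601.6 ms

n = 15, ΣRT = 10773, M = 718.200
Σ(x−M)² = 2947344.40; s = √(2947344.40/14) = 458.830
Cutoffs: 718.200 ± 2·458.830 → [-199.5, 1635.9]
Outside: 2350 → excluded.
Retained (n=14): Σ = 8423, mean = 8423/14 = 601.643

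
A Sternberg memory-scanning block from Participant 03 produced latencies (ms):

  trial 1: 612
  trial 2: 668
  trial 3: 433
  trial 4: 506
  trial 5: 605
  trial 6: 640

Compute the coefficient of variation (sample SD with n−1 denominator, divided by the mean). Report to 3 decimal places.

0.155

n = 6, Σ = 3464, M = 577.3333
Σ(x−M)² = 40035.333; s = √(40035.333/5) = 89.4822
CV = 89.4822 / 577.3333 = 0.15499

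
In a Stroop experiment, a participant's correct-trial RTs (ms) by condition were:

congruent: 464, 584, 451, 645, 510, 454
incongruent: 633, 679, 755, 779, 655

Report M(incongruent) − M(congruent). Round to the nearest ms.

M(congruent) = 3108/6 = 518.000
M(incongruent) = 3501/5 = 700.200
Difference = 700.200 − 518.000 = 182.200 ms

182 ms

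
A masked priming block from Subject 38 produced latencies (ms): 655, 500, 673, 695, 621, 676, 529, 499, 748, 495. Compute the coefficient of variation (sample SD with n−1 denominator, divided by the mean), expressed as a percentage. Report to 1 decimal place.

15.6%

n = 10, Σ = 6091, M = 609.1000
Σ(x−M)² = 80938.900; s = √(80938.900/9) = 94.8325
CV = 94.8325 / 609.1000 = 0.15569 = 15.569%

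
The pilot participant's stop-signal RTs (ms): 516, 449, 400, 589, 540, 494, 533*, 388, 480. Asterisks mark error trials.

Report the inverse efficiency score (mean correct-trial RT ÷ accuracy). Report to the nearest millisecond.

542 ms

Correct trials (n=8): 516, 449, 400, 589, 540, 494, 388, 480
Mean correct RT = 3856/8 = 482.0000 ms
Proportion correct = 8/9
IES = 482.0000 / (8/9) = 542.250 ms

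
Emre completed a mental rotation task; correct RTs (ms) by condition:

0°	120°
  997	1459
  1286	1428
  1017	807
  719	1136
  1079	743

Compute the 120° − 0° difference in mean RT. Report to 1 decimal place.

95.0 ms

M(0°) = 5098/5 = 1019.600
M(120°) = 5573/5 = 1114.600
Difference = 1114.600 − 1019.600 = 95.000 ms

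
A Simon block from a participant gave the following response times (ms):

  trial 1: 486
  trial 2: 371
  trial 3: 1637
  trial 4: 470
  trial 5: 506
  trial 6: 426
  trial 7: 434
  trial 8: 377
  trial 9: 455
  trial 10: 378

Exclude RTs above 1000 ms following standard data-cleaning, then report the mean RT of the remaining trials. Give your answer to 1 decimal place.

433.7 ms

Excluded: 1637
Retained (n=9): Σ = 3903
Mean = 3903/9 = 433.6667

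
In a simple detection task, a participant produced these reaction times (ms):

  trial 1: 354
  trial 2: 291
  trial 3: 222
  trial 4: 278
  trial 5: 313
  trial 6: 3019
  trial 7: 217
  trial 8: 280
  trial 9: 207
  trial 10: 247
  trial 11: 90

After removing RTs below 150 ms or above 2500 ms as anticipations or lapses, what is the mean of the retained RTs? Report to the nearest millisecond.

Excluded: 90, 3019
Retained (n=9): Σ = 2409
Mean = 2409/9 = 267.6667

268 ms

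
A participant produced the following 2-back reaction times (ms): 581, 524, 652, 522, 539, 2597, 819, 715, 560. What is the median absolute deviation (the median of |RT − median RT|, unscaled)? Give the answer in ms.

59 ms

Sorted: 522, 524, 539, 560, 581, 652, 715, 819, 2597 → median = 581
|x − 581|: 0, 57, 71, 59, 42, 2016, 238, 134, 21
Sorted deviations: 0, 21, 42, 57, 59, 71, 134, 238, 2016 → MAD = 59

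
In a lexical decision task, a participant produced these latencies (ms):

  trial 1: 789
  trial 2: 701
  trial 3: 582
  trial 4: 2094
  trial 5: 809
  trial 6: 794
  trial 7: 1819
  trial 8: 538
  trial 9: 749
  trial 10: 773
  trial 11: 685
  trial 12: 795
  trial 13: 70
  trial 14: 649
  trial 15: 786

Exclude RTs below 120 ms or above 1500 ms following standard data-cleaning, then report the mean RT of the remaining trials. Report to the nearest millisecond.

Excluded: 70, 1819, 2094
Retained (n=12): Σ = 8650
Mean = 8650/12 = 720.8333

721 ms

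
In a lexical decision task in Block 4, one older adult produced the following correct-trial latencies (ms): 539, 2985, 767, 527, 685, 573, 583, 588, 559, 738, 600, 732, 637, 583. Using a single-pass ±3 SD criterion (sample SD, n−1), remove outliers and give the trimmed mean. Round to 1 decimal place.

n = 14, ΣRT = 11096, M = 792.571
Σ(x−M)² = 5254185.43; s = √(5254185.43/13) = 635.742
Cutoffs: 792.571 ± 3·635.742 → [-1114.7, 2699.8]
Outside: 2985 → excluded.
Retained (n=13): Σ = 8111, mean = 8111/13 = 623.923

623.9 ms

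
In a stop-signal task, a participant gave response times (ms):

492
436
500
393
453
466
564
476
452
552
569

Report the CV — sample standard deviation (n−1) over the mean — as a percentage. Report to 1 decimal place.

11.5%

n = 11, Σ = 5353, M = 486.6364
Σ(x−M)² = 31450.545; s = √(31450.545/10) = 56.0808
CV = 56.0808 / 486.6364 = 0.11524 = 11.524%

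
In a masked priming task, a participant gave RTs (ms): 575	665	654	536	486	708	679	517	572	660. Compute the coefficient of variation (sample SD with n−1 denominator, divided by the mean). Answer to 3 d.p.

0.128

n = 10, Σ = 6052, M = 605.2000
Σ(x−M)² = 53765.600; s = √(53765.600/9) = 77.2914
CV = 77.2914 / 605.2000 = 0.12771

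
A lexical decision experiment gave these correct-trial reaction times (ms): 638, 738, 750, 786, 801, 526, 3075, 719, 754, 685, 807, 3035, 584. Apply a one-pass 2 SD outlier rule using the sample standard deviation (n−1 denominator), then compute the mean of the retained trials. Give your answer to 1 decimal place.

n = 13, ΣRT = 13898, M = 1069.077
Σ(x−M)² = 9406086.92; s = √(9406086.92/12) = 885.348
Cutoffs: 1069.077 ± 2·885.348 → [-701.6, 2839.8]
Outside: 3035, 3075 → excluded.
Retained (n=11): Σ = 7788, mean = 7788/11 = 708.000

708.0 ms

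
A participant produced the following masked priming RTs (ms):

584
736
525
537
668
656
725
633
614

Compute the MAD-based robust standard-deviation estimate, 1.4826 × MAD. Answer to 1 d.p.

72.6 ms

Sorted: 525, 537, 584, 614, 633, 656, 668, 725, 736 → median = 633
|x − 633| sorted: 0, 19, 23, 35, 49, 92, 96, 103, 108 → MAD = 49
Robust SD ≈ 1.4826 × 49 = 72.647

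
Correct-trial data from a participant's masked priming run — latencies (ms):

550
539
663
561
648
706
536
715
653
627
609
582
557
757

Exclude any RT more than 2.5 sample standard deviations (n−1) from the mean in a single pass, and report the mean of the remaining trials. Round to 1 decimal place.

n = 14, ΣRT = 8703, M = 621.643
Σ(x−M)² = 66455.21; s = √(66455.21/13) = 71.498
Cutoffs: 621.643 ± 2.5·71.498 → [442.9, 800.4]
No RTs fall outside the cutoffs; all 14 retained. Mean = 8703/14 = 621.643

621.6 ms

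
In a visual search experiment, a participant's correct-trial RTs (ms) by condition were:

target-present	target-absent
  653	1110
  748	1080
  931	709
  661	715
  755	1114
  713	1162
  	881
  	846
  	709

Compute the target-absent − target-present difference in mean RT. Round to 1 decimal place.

M(target-present) = 4461/6 = 743.500
M(target-absent) = 8326/9 = 925.111
Difference = 925.111 − 743.500 = 181.611 ms

181.6 ms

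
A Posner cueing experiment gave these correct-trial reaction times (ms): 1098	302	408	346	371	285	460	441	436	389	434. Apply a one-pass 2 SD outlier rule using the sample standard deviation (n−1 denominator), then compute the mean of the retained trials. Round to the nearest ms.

n = 11, ΣRT = 4970, M = 451.818
Σ(x−M)² = 492171.64; s = √(492171.64/10) = 221.849
Cutoffs: 451.818 ± 2·221.849 → [8.1, 895.5]
Outside: 1098 → excluded.
Retained (n=10): Σ = 3872, mean = 3872/10 = 387.200

387 ms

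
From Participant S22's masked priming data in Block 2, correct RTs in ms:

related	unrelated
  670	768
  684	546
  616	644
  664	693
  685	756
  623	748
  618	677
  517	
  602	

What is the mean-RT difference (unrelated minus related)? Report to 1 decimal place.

59.3 ms

M(related) = 5679/9 = 631.000
M(unrelated) = 4832/7 = 690.286
Difference = 690.286 − 631.000 = 59.286 ms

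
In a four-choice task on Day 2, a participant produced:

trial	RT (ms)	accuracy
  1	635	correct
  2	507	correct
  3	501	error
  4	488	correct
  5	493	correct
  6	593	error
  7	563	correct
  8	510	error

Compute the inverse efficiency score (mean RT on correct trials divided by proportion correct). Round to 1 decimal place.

859.5 ms

Correct trials (n=5): 635, 507, 488, 493, 563
Mean correct RT = 2686/5 = 537.2000 ms
Proportion correct = 5/8
IES = 537.2000 / (5/8) = 859.520 ms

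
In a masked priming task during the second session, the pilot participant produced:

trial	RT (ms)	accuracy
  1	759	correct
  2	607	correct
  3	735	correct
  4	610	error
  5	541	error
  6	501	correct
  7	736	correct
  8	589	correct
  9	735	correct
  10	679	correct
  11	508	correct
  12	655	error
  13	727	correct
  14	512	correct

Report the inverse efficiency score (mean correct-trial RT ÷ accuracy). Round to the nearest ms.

820 ms

Correct trials (n=11): 759, 607, 735, 501, 736, 589, 735, 679, 508, 727, 512
Mean correct RT = 7088/11 = 644.3636 ms
Proportion correct = 11/14
IES = 644.3636 / (11/14) = 820.099 ms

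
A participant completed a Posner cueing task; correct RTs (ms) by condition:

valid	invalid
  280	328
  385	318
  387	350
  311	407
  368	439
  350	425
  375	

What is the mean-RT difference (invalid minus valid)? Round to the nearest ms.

27 ms

M(valid) = 2456/7 = 350.857
M(invalid) = 2267/6 = 377.833
Difference = 377.833 − 350.857 = 26.976 ms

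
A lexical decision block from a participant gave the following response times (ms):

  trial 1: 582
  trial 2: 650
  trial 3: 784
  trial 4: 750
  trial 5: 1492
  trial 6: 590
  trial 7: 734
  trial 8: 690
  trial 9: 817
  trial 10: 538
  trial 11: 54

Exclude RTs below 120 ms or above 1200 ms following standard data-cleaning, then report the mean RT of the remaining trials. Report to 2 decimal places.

681.67 ms

Excluded: 54, 1492
Retained (n=9): Σ = 6135
Mean = 6135/9 = 681.6667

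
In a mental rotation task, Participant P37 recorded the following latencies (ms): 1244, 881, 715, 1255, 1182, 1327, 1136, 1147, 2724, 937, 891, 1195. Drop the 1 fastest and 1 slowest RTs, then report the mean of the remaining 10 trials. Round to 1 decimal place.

1119.5 ms

Sorted: 715, 881, 891, 937, 1136, 1147, 1182, 1195, 1244, 1255, 1327, 2724
Drop lowest 1 (715) and highest 1 (2724)
Remaining (n=10): Σ = 11195, mean = 11195/10 = 1119.500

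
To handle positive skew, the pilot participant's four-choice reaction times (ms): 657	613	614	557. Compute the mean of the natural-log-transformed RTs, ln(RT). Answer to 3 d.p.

ln(RT): 6.4877, 6.4184, 6.4200, 6.3226
Σ ln(RT) = 25.6486
Mean = 25.6486/4 = 6.41215

6.412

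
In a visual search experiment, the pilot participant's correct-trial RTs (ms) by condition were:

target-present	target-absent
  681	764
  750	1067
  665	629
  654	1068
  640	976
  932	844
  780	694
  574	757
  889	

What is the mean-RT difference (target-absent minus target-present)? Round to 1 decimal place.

120.4 ms

M(target-present) = 6565/9 = 729.444
M(target-absent) = 6799/8 = 849.875
Difference = 849.875 − 729.444 = 120.431 ms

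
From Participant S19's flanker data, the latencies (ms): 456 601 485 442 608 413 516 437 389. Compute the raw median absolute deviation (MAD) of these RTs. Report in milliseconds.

43 ms

Sorted: 389, 413, 437, 442, 456, 485, 516, 601, 608 → median = 456
|x − 456|: 0, 145, 29, 14, 152, 43, 60, 19, 67
Sorted deviations: 0, 14, 19, 29, 43, 60, 67, 145, 152 → MAD = 43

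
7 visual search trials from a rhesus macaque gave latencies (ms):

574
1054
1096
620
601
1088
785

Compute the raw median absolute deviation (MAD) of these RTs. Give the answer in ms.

Sorted: 574, 601, 620, 785, 1054, 1088, 1096 → median = 785
|x − 785|: 211, 269, 311, 165, 184, 303, 0
Sorted deviations: 0, 165, 184, 211, 269, 303, 311 → MAD = 211

211 ms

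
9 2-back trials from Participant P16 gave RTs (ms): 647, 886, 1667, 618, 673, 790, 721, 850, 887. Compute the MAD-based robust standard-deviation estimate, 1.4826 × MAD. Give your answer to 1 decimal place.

143.8 ms

Sorted: 618, 647, 673, 721, 790, 850, 886, 887, 1667 → median = 790
|x − 790| sorted: 0, 60, 69, 96, 97, 117, 143, 172, 877 → MAD = 97
Robust SD ≈ 1.4826 × 97 = 143.812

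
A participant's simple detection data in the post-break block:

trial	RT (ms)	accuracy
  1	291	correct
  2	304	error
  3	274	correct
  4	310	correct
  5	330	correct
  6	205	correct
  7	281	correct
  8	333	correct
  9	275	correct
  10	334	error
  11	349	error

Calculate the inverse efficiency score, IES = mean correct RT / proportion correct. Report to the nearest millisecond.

Correct trials (n=8): 291, 274, 310, 330, 205, 281, 333, 275
Mean correct RT = 2299/8 = 287.3750 ms
Proportion correct = 8/11
IES = 287.3750 / (8/11) = 395.141 ms

395 ms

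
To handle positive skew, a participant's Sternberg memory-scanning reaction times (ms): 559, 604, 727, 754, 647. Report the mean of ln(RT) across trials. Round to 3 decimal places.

6.483

ln(RT): 6.3261, 6.4036, 6.5889, 6.6254, 6.4723
Σ ln(RT) = 32.4164
Mean = 32.4164/5 = 6.48328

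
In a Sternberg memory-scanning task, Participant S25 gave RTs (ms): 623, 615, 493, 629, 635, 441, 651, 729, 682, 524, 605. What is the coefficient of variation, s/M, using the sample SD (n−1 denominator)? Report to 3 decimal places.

n = 11, Σ = 6627, M = 602.4545
Σ(x−M)² = 71250.727; s = √(71250.727/10) = 84.4101
CV = 84.4101 / 602.4545 = 0.14011

0.140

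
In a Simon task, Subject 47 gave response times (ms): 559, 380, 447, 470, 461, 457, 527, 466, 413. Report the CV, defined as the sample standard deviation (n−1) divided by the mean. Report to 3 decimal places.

0.116

n = 9, Σ = 4180, M = 464.4444
Σ(x−M)² = 23036.222; s = √(23036.222/8) = 53.6612
CV = 53.6612 / 464.4444 = 0.11554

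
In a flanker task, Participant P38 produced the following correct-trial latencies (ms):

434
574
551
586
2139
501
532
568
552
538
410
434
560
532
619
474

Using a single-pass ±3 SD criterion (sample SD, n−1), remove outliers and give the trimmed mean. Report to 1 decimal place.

n = 16, ΣRT = 10004, M = 625.250
Σ(x−M)² = 2496863.00; s = √(2496863.00/15) = 407.992
Cutoffs: 625.250 ± 3·407.992 → [-598.7, 1849.2]
Outside: 2139 → excluded.
Retained (n=15): Σ = 7865, mean = 7865/15 = 524.333

524.3 ms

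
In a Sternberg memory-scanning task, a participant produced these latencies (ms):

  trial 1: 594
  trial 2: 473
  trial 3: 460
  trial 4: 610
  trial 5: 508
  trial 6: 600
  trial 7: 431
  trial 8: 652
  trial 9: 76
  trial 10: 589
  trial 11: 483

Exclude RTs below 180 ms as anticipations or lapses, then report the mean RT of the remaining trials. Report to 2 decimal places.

540.00 ms

Excluded: 76
Retained (n=10): Σ = 5400
Mean = 5400/10 = 540.0000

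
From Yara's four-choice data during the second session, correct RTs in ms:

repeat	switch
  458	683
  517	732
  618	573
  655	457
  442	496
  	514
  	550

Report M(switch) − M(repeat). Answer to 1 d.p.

34.1 ms

M(repeat) = 2690/5 = 538.000
M(switch) = 4005/7 = 572.143
Difference = 572.143 − 538.000 = 34.143 ms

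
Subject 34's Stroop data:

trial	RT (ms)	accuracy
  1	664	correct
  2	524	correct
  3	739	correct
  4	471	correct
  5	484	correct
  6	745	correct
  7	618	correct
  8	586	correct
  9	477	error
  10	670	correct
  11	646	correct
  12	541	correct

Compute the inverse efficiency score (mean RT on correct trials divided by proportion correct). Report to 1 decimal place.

Correct trials (n=11): 664, 524, 739, 471, 484, 745, 618, 586, 670, 646, 541
Mean correct RT = 6688/11 = 608.0000 ms
Proportion correct = 11/12
IES = 608.0000 / (11/12) = 663.273 ms

663.3 ms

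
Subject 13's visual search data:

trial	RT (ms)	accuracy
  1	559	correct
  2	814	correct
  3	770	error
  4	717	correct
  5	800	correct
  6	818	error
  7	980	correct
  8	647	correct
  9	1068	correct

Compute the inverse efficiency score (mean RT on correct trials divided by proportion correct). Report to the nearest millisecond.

1026 ms

Correct trials (n=7): 559, 814, 717, 800, 980, 647, 1068
Mean correct RT = 5585/7 = 797.8571 ms
Proportion correct = 7/9
IES = 797.8571 / (7/9) = 1025.816 ms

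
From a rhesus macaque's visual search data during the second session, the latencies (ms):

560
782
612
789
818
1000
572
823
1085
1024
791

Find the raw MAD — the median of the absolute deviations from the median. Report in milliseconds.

179 ms

Sorted: 560, 572, 612, 782, 789, 791, 818, 823, 1000, 1024, 1085 → median = 791
|x − 791|: 231, 9, 179, 2, 27, 209, 219, 32, 294, 233, 0
Sorted deviations: 0, 2, 9, 27, 32, 179, 209, 219, 231, 233, 294 → MAD = 179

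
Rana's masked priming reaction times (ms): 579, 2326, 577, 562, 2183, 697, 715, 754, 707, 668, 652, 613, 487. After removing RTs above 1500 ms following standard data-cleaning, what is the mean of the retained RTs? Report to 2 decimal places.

637.36 ms

Excluded: 2183, 2326
Retained (n=11): Σ = 7011
Mean = 7011/11 = 637.3636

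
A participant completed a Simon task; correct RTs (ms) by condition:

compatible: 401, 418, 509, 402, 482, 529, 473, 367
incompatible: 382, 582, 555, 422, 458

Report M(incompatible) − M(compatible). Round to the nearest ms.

32 ms

M(compatible) = 3581/8 = 447.625
M(incompatible) = 2399/5 = 479.800
Difference = 479.800 − 447.625 = 32.175 ms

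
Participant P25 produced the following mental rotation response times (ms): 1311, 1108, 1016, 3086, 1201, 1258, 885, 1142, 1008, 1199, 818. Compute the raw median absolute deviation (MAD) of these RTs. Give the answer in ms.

Sorted: 818, 885, 1008, 1016, 1108, 1142, 1199, 1201, 1258, 1311, 3086 → median = 1142
|x − 1142|: 169, 34, 126, 1944, 59, 116, 257, 0, 134, 57, 324
Sorted deviations: 0, 34, 57, 59, 116, 126, 134, 169, 257, 324, 1944 → MAD = 126

126 ms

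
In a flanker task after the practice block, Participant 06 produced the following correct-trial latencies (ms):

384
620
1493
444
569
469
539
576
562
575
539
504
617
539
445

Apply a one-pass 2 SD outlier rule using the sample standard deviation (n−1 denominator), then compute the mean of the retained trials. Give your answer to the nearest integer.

527 ms

n = 15, ΣRT = 8875, M = 591.667
Σ(x−M)² = 933259.33; s = √(933259.33/14) = 258.189
Cutoffs: 591.667 ± 2·258.189 → [75.3, 1108.0]
Outside: 1493 → excluded.
Retained (n=14): Σ = 7382, mean = 7382/14 = 527.286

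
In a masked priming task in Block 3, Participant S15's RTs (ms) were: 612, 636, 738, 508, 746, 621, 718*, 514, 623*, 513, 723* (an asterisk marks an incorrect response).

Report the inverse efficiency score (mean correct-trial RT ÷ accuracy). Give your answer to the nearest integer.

Correct trials (n=8): 612, 636, 738, 508, 746, 621, 514, 513
Mean correct RT = 4888/8 = 611.0000 ms
Proportion correct = 8/11
IES = 611.0000 / (8/11) = 840.125 ms

840 ms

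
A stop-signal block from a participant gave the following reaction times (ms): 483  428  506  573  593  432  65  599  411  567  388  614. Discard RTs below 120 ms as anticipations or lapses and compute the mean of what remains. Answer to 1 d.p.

508.5 ms

Excluded: 65
Retained (n=11): Σ = 5594
Mean = 5594/11 = 508.5455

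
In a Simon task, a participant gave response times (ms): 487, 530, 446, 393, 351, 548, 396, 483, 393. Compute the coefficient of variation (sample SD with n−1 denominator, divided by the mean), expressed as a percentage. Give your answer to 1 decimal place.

n = 9, Σ = 4027, M = 447.4444
Σ(x−M)² = 37634.222; s = √(37634.222/8) = 68.5877
CV = 68.5877 / 447.4444 = 0.15329 = 15.329%

15.3%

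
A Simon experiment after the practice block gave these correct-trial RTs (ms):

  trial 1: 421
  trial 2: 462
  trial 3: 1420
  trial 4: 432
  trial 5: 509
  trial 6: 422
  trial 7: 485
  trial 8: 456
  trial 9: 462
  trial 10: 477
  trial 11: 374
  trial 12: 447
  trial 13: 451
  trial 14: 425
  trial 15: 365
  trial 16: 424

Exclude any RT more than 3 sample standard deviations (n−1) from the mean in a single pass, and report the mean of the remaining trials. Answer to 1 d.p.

440.8 ms

n = 16, ΣRT = 8032, M = 502.000
Σ(x−M)² = 919656.00; s = √(919656.00/15) = 247.609
Cutoffs: 502.000 ± 3·247.609 → [-240.8, 1244.8]
Outside: 1420 → excluded.
Retained (n=15): Σ = 6612, mean = 6612/15 = 440.800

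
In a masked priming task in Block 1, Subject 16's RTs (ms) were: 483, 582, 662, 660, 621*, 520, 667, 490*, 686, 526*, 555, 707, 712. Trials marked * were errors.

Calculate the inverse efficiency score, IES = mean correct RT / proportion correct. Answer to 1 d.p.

810.4 ms

Correct trials (n=10): 483, 582, 662, 660, 520, 667, 686, 555, 707, 712
Mean correct RT = 6234/10 = 623.4000 ms
Proportion correct = 10/13
IES = 623.4000 / (10/13) = 810.420 ms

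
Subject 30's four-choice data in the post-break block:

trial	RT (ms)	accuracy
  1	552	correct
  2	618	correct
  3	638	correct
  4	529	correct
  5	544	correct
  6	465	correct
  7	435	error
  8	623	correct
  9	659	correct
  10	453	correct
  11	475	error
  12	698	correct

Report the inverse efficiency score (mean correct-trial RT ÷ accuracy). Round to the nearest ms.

693 ms

Correct trials (n=10): 552, 618, 638, 529, 544, 465, 623, 659, 453, 698
Mean correct RT = 5779/10 = 577.9000 ms
Proportion correct = 10/12
IES = 577.9000 / (10/12) = 693.480 ms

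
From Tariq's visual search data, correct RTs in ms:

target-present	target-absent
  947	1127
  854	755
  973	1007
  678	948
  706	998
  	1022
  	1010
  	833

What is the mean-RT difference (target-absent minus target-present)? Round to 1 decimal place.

130.9 ms

M(target-present) = 4158/5 = 831.600
M(target-absent) = 7700/8 = 962.500
Difference = 962.500 − 831.600 = 130.900 ms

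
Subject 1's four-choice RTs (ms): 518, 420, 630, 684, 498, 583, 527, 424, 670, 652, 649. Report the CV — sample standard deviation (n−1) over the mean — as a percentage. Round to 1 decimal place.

n = 11, Σ = 6255, M = 568.6364
Σ(x−M)² = 93262.545; s = √(93262.545/10) = 96.5725
CV = 96.5725 / 568.6364 = 0.16983 = 16.983%

17.0%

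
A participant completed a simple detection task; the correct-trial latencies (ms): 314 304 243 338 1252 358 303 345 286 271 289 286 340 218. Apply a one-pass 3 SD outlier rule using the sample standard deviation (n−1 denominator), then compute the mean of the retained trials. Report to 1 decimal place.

299.6 ms

n = 14, ΣRT = 5147, M = 367.643
Σ(x−M)² = 862227.21; s = √(862227.21/13) = 257.537
Cutoffs: 367.643 ± 3·257.537 → [-405.0, 1140.3]
Outside: 1252 → excluded.
Retained (n=13): Σ = 3895, mean = 3895/13 = 299.615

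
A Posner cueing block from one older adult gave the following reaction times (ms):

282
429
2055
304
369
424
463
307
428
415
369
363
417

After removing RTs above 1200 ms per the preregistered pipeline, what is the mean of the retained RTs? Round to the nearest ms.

Excluded: 2055
Retained (n=12): Σ = 4570
Mean = 4570/12 = 380.8333

381 ms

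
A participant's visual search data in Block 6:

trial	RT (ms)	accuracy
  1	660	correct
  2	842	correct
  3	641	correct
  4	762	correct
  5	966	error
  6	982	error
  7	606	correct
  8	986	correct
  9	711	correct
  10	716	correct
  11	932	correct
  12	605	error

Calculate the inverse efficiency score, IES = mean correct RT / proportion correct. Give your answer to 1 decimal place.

Correct trials (n=9): 660, 842, 641, 762, 606, 986, 711, 716, 932
Mean correct RT = 6856/9 = 761.7778 ms
Proportion correct = 9/12
IES = 761.7778 / (9/12) = 1015.704 ms

1015.7 ms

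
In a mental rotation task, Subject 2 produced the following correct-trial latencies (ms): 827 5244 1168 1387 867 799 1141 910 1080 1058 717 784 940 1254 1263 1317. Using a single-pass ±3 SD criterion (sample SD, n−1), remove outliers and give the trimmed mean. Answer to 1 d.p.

n = 16, ΣRT = 20756, M = 1297.250
Σ(x−M)² = 17266091.00; s = √(17266091.00/15) = 1072.881
Cutoffs: 1297.250 ± 3·1072.881 → [-1921.4, 4515.9]
Outside: 5244 → excluded.
Retained (n=15): Σ = 15512, mean = 15512/15 = 1034.133

1034.1 ms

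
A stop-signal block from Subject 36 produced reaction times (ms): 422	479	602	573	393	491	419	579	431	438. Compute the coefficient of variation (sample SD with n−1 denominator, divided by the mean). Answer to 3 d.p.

0.158

n = 10, Σ = 4827, M = 482.7000
Σ(x−M)² = 52202.100; s = √(52202.100/9) = 76.1593
CV = 76.1593 / 482.7000 = 0.15778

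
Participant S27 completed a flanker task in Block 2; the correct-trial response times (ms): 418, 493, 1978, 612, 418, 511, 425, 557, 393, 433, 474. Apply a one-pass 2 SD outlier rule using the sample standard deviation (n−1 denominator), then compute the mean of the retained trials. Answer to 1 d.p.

n = 11, ΣRT = 6712, M = 610.182
Σ(x−M)² = 2102593.64; s = √(2102593.64/10) = 458.540
Cutoffs: 610.182 ± 2·458.540 → [-306.9, 1527.3]
Outside: 1978 → excluded.
Retained (n=10): Σ = 4734, mean = 4734/10 = 473.400

473.4 ms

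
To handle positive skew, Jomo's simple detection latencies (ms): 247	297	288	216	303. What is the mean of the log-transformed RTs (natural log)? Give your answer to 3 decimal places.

ln(RT): 5.5094, 5.6937, 5.6630, 5.3753, 5.7137
Σ ln(RT) = 27.9551
Mean = 27.9551/5 = 5.59102

5.591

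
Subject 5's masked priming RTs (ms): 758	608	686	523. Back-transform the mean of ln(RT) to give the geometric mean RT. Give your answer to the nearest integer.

ln(RT): 6.6307, 6.4102, 6.5309, 6.2596
Mean ln(RT) = 25.8313/4 = 6.45783
Geometric mean = exp(6.45783) = 637.68 ms

638 ms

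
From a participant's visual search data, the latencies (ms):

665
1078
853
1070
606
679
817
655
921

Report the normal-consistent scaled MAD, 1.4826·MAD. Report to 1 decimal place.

Sorted: 606, 655, 665, 679, 817, 853, 921, 1070, 1078 → median = 817
|x − 817| sorted: 0, 36, 104, 138, 152, 162, 211, 253, 261 → MAD = 152
Robust SD ≈ 1.4826 × 152 = 225.355

225.4 ms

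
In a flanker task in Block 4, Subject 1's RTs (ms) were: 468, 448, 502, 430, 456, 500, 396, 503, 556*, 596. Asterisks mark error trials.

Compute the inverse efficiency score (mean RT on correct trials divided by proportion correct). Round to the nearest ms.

Correct trials (n=9): 468, 448, 502, 430, 456, 500, 396, 503, 596
Mean correct RT = 4299/9 = 477.6667 ms
Proportion correct = 9/10
IES = 477.6667 / (9/10) = 530.741 ms

531 ms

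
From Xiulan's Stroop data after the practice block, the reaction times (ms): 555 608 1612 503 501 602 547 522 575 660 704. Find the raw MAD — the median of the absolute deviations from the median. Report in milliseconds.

Sorted: 501, 503, 522, 547, 555, 575, 602, 608, 660, 704, 1612 → median = 575
|x − 575|: 20, 33, 1037, 72, 74, 27, 28, 53, 0, 85, 129
Sorted deviations: 0, 20, 27, 28, 33, 53, 72, 74, 85, 129, 1037 → MAD = 53

53 ms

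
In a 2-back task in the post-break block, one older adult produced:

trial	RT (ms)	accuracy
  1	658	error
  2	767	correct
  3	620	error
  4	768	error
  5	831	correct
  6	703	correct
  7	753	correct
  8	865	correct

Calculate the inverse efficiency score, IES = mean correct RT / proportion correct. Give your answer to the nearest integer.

1254 ms

Correct trials (n=5): 767, 831, 703, 753, 865
Mean correct RT = 3919/5 = 783.8000 ms
Proportion correct = 5/8
IES = 783.8000 / (5/8) = 1254.080 ms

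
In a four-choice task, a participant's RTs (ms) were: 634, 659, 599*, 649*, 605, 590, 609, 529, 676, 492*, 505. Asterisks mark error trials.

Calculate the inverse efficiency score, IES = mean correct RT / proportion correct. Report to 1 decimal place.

826.2 ms

Correct trials (n=8): 634, 659, 605, 590, 609, 529, 676, 505
Mean correct RT = 4807/8 = 600.8750 ms
Proportion correct = 8/11
IES = 600.8750 / (8/11) = 826.203 ms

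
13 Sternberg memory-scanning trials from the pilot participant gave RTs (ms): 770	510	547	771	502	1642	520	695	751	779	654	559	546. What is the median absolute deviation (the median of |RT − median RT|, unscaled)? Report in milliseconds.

116 ms

Sorted: 502, 510, 520, 546, 547, 559, 654, 695, 751, 770, 771, 779, 1642 → median = 654
|x − 654|: 116, 144, 107, 117, 152, 988, 134, 41, 97, 125, 0, 95, 108
Sorted deviations: 0, 41, 95, 97, 107, 108, 116, 117, 125, 134, 144, 152, 988 → MAD = 116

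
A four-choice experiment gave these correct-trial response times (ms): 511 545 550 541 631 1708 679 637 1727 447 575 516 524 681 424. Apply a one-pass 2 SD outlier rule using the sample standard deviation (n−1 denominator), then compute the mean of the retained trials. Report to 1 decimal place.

n = 15, ΣRT = 10696, M = 713.067
Σ(x−M)² = 2405932.93; s = √(2405932.93/14) = 414.551
Cutoffs: 713.067 ± 2·414.551 → [-116.0, 1542.2]
Outside: 1708, 1727 → excluded.
Retained (n=13): Σ = 7261, mean = 7261/13 = 558.538

558.5 ms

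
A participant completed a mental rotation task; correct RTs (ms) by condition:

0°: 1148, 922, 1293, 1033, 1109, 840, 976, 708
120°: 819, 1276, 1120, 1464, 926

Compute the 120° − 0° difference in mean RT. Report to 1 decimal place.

117.4 ms

M(0°) = 8029/8 = 1003.625
M(120°) = 5605/5 = 1121.000
Difference = 1121.000 − 1003.625 = 117.375 ms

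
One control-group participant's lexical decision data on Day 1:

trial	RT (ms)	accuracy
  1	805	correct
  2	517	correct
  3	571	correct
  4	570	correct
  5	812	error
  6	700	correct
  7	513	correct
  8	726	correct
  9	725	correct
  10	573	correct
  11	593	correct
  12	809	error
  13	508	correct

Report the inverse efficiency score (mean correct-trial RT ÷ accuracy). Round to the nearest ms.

731 ms

Correct trials (n=11): 805, 517, 571, 570, 700, 513, 726, 725, 573, 593, 508
Mean correct RT = 6801/11 = 618.2727 ms
Proportion correct = 11/13
IES = 618.2727 / (11/13) = 730.686 ms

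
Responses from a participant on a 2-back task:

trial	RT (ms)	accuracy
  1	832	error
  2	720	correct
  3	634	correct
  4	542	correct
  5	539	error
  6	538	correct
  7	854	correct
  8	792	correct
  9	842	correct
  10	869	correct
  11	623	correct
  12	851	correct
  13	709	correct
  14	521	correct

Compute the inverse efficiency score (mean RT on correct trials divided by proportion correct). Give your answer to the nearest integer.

826 ms

Correct trials (n=12): 720, 634, 542, 538, 854, 792, 842, 869, 623, 851, 709, 521
Mean correct RT = 8495/12 = 707.9167 ms
Proportion correct = 12/14
IES = 707.9167 / (12/14) = 825.903 ms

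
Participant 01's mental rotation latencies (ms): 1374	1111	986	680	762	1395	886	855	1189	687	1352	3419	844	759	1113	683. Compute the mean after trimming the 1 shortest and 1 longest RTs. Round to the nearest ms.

1000 ms

Sorted: 680, 683, 687, 759, 762, 844, 855, 886, 986, 1111, 1113, 1189, 1352, 1374, 1395, 3419
Drop lowest 1 (680) and highest 1 (3419)
Remaining (n=14): Σ = 13996, mean = 13996/14 = 999.714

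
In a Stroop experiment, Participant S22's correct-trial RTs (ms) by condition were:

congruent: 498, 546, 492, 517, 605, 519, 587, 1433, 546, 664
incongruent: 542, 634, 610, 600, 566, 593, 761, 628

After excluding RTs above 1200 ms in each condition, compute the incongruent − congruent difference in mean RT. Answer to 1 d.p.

congruent: exclude 1433
M(congruent) = 4974/9 = 552.667
M(incongruent) = 4934/8 = 616.750
Difference = 616.750 − 552.667 = 64.083 ms

64.1 ms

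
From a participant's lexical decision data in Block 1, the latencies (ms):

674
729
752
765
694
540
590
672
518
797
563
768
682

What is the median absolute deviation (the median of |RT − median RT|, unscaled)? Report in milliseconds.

83 ms

Sorted: 518, 540, 563, 590, 672, 674, 682, 694, 729, 752, 765, 768, 797 → median = 682
|x − 682|: 8, 47, 70, 83, 12, 142, 92, 10, 164, 115, 119, 86, 0
Sorted deviations: 0, 8, 10, 12, 47, 70, 83, 86, 92, 115, 119, 142, 164 → MAD = 83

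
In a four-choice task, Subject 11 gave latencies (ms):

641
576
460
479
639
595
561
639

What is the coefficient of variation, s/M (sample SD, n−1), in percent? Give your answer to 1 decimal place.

n = 8, Σ = 4590, M = 573.7500
Σ(x−M)² = 35573.500; s = √(35573.500/7) = 71.2876
CV = 71.2876 / 573.7500 = 0.12425 = 12.425%

12.4%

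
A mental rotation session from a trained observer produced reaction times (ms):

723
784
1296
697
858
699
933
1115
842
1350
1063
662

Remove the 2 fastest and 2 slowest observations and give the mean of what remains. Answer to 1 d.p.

877.1 ms

Sorted: 662, 697, 699, 723, 784, 842, 858, 933, 1063, 1115, 1296, 1350
Drop lowest 2 (662, 697) and highest 2 (1296, 1350)
Remaining (n=8): Σ = 7017, mean = 7017/8 = 877.125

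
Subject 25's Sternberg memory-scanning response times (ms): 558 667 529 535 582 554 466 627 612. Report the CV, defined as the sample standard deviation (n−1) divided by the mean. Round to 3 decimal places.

0.105

n = 9, Σ = 5130, M = 570.0000
Σ(x−M)² = 28688.000; s = √(28688.000/8) = 59.8832
CV = 59.8832 / 570.0000 = 0.10506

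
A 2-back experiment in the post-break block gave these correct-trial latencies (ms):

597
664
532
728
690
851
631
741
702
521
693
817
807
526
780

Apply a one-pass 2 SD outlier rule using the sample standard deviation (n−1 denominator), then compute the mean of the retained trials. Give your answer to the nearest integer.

685 ms

n = 15, ΣRT = 10280, M = 685.333
Σ(x−M)² = 160937.33; s = √(160937.33/14) = 107.217
Cutoffs: 685.333 ± 2·107.217 → [470.9, 899.8]
No RTs fall outside the cutoffs; all 15 retained. Mean = 10280/15 = 685.333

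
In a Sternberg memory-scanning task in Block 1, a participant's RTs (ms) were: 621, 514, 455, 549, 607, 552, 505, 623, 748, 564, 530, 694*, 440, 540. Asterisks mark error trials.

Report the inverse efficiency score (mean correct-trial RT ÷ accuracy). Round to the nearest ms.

Correct trials (n=13): 621, 514, 455, 549, 607, 552, 505, 623, 748, 564, 530, 440, 540
Mean correct RT = 7248/13 = 557.5385 ms
Proportion correct = 13/14
IES = 557.5385 / (13/14) = 600.426 ms

600 ms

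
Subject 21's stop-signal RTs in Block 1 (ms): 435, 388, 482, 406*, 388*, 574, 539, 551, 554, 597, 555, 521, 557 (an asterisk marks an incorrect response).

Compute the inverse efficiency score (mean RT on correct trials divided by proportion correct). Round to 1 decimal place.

Correct trials (n=11): 435, 388, 482, 574, 539, 551, 554, 597, 555, 521, 557
Mean correct RT = 5753/11 = 523.0000 ms
Proportion correct = 11/13
IES = 523.0000 / (11/13) = 618.091 ms

618.1 ms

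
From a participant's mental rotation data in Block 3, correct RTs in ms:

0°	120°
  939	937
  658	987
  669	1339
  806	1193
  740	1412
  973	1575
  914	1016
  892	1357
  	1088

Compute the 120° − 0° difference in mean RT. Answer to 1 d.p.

387.7 ms

M(0°) = 6591/8 = 823.875
M(120°) = 10904/9 = 1211.556
Difference = 1211.556 − 823.875 = 387.681 ms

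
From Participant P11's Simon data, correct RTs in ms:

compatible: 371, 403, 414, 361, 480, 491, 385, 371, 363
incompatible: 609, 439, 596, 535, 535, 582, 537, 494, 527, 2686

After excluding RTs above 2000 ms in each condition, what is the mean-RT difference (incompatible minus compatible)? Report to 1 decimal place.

incompatible: exclude 2686
M(compatible) = 3639/9 = 404.333
M(incompatible) = 4854/9 = 539.333
Difference = 539.333 − 404.333 = 135.000 ms

135.0 ms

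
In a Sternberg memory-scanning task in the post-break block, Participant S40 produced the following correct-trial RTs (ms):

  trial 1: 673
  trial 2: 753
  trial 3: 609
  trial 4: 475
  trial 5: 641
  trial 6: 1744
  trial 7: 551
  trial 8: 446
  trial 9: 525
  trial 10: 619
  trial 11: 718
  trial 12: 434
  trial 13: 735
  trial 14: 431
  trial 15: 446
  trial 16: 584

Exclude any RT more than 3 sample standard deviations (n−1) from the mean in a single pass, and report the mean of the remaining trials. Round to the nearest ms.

n = 16, ΣRT = 10384, M = 649.000
Σ(x−M)² = 1460786.00; s = √(1460786.00/15) = 312.067
Cutoffs: 649.000 ± 3·312.067 → [-287.2, 1585.2]
Outside: 1744 → excluded.
Retained (n=15): Σ = 8640, mean = 8640/15 = 576.000

576 ms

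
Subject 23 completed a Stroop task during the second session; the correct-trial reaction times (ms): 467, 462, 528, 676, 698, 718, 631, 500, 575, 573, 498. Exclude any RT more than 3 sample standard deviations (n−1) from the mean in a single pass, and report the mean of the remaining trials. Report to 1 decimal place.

575.1 ms

n = 11, ΣRT = 6326, M = 575.091
Σ(x−M)² = 87114.91; s = √(87114.91/10) = 93.335
Cutoffs: 575.091 ± 3·93.335 → [295.1, 855.1]
No RTs fall outside the cutoffs; all 11 retained. Mean = 6326/11 = 575.091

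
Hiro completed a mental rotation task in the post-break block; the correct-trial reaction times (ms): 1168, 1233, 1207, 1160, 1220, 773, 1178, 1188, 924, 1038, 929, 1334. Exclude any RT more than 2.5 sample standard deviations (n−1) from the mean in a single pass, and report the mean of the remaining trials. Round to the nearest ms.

n = 12, ΣRT = 13352, M = 1112.667
Σ(x−M)² = 289410.67; s = √(289410.67/11) = 162.204
Cutoffs: 1112.667 ± 2.5·162.204 → [707.2, 1518.2]
No RTs fall outside the cutoffs; all 12 retained. Mean = 13352/12 = 1112.667

1113 ms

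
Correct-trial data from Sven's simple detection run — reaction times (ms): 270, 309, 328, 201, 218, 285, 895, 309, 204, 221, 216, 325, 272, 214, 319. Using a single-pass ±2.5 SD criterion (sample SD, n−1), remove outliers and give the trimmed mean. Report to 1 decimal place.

263.6 ms

n = 15, ΣRT = 4586, M = 305.733
Σ(x−M)² = 403806.93; s = √(403806.93/14) = 169.833
Cutoffs: 305.733 ± 2.5·169.833 → [-118.8, 730.3]
Outside: 895 → excluded.
Retained (n=14): Σ = 3691, mean = 3691/14 = 263.643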